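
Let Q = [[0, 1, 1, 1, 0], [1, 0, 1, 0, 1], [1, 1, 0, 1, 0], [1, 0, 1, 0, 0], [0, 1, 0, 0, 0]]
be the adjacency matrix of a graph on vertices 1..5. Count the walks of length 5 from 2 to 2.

22

The number of length-5 walks from vertex 2 to vertex 2 is entry (2,2) of Q⁵, where Q is the adjacency matrix.
Q² = [[3, 1, 2, 1, 1], [1, 3, 1, 2, 0], [2, 1, 3, 1, 1], [1, 2, 1, 2, 0], [1, 0, 1, 0, 1]]
Q³ = [[4, 6, 5, 5, 1], [6, 2, 6, 2, 3], [5, 6, 4, 5, 1], [5, 2, 5, 2, 2], [1, 3, 1, 2, 0]]
Q⁴ = [[16, 10, 15, 9, 6], [10, 15, 10, 12, 2], [15, 10, 16, 9, 6], [9, 12, 9, 10, 2], [6, 2, 6, 2, 3]]
Q⁵ = [[34, 37, 35, 31, 10], [37, 22, 37, 20, 15], [35, 37, 34, 31, 10], [31, 20, 31, 18, 12], [10, 15, 10, 12, 2]]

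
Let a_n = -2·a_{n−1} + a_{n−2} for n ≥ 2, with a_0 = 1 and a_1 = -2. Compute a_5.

With companion matrix M = [[-2, 1], [1, 0]], [a_n, a_{n−1}]ᵀ = M·[a_{n−1}, a_{n−2}]ᵀ, so [a_5, a_4]ᵀ = M⁴·[a_1, a_0]ᵀ.
M⁴ = [[29, -12], [-12, 5]], giving [a_5, a_4]ᵀ = [[-70], [29]].

-70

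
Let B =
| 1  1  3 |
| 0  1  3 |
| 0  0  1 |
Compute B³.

B = I + N where N = [[0, 1, 3], [0, 0, 3], [0, 0, 0]] is strictly upper-triangular, so N³ = 0.
(I + N)³ = I + 3·N + 3·N² = [[1, 3, 18], [0, 1, 9], [0, 0, 1]].

[[1, 3, 18], [0, 1, 9], [0, 0, 1]]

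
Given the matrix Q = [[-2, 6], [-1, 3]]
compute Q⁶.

[[-2, 6], [-1, 3]]

Q² = Q (a projection; rank 1, trace 1), so Q⁶ = Q.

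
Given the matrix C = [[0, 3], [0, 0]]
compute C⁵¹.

C is strictly triangular, hence nilpotent: C² = 0, so C⁵¹ = 0.

[[0, 0], [0, 0]]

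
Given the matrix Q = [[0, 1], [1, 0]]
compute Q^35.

[[0, 1], [1, 0]]

Q² = I (check: tr Q = 0 and det Q = -1), so Q^35 = Q since 35 is odd.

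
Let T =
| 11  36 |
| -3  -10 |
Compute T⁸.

[[1021, 3060], [-255, -764]]

tr T = 1 and det T = -2, so the characteristic polynomial is λ² − (1)λ + (-2) with roots 2 and -1.
Eigenvectors give P = [[-4, 3], [1, -1]] with P⁻¹ = [[-1, -3], [-1, -4]], and T = P·diag(2, -1)·P⁻¹.
Then T⁸ = P·diag(256, 1)·P⁻¹ = [[-1024, 3], [256, -1]] · [[-1, -3], [-1, -4]] = [[1021, 3060], [-255, -764]].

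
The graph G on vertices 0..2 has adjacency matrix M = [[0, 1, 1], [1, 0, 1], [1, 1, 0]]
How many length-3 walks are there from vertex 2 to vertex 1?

The number of length-3 walks from vertex 2 to vertex 1 is entry (2,1) of M^3, where M is the adjacency matrix.
M^2 = [[2, 1, 1], [1, 2, 1], [1, 1, 2]]
M^3 = [[2, 3, 3], [3, 2, 3], [3, 3, 2]]

3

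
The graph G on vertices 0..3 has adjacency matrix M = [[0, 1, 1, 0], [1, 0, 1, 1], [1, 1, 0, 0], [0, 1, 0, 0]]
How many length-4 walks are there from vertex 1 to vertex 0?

6

The number of length-4 walks from vertex 1 to vertex 0 is entry (1,0) of M^4, where M is the adjacency matrix.
M^2 = [[2, 1, 1, 1], [1, 3, 1, 0], [1, 1, 2, 1], [1, 0, 1, 1]]
M^3 = [[2, 4, 3, 1], [4, 2, 4, 3], [3, 4, 2, 1], [1, 3, 1, 0]]
M^4 = [[7, 6, 6, 4], [6, 11, 6, 2], [6, 6, 7, 4], [4, 2, 4, 3]]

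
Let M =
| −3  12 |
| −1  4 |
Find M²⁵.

M² = M (a projection; rank 1, trace 1), so M²⁵ = M.

[[−3, 12], [−1, 4]]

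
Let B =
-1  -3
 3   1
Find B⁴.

[[64, 0], [0, 64]]

B² = [[-8, 0], [0, -8]]
B³ = [[8, 24], [-24, -8]]
B⁴ = [[64, 0], [0, 64]]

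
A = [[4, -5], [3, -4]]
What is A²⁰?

A² = I (check: tr A = 0 and det A = -1), so A²⁰ = I since 20 is even.

[[1, 0], [0, 1]]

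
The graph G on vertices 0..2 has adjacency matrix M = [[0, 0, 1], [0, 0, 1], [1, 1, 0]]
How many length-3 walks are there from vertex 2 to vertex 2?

0

The number of length-3 walks from vertex 2 to vertex 2 is entry (2,2) of M^3, where M is the adjacency matrix.
M^2 = [[1, 1, 0], [1, 1, 0], [0, 0, 2]]
M^3 = [[0, 0, 2], [0, 0, 2], [2, 2, 0]]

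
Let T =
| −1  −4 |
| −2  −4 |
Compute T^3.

T^2 = [[9, 20], [10, 24]]
T^3 = [[−49, −116], [−58, −136]]

[[−49, −116], [−58, −136]]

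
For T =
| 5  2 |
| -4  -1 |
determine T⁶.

[[1457, 728], [-1456, -727]]

tr T = 4 and det T = 3, so the characteristic polynomial is λ² − (4)λ + (3) with roots 1 and 3.
Eigenvectors give P = [[-1, -1], [2, 1]] with P⁻¹ = [[1, 1], [-2, -1]], and T = P·diag(1, 3)·P⁻¹.
Then T⁶ = P·diag(1, 729)·P⁻¹ = [[-1, -729], [2, 729]] · [[1, 1], [-2, -1]] = [[1457, 728], [-1456, -727]].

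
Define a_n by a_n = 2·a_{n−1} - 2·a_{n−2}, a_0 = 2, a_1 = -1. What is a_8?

32

With companion matrix T = [[2, -2], [1, 0]], [a_n, a_{n−1}]ᵀ = T·[a_{n−1}, a_{n−2}]ᵀ, so [a_8, a_7]ᵀ = T^7·[a_1, a_0]ᵀ.
T^7 = [[0, 16], [-8, 16]], giving [a_8, a_7]ᵀ = [[32], [40]].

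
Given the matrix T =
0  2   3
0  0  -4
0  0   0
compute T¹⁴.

[[0, 0, 0], [0, 0, 0], [0, 0, 0]]

T is strictly triangular, hence nilpotent: T³ = 0, so T¹⁴ = 0.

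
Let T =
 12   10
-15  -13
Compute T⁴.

[[-114, -130], [195, 211]]

tr T = -1 and det T = -6, so the characteristic polynomial is λ² − (-1)λ + (-6) with roots 2 and -3.
Eigenvectors give P = [[-1, -2], [1, 3]] with P⁻¹ = [[-3, -2], [1, 1]], and T = P·diag(2, -3)·P⁻¹.
Then T⁴ = P·diag(16, 81)·P⁻¹ = [[-16, -162], [16, 243]] · [[-3, -2], [1, 1]] = [[-114, -130], [195, 211]].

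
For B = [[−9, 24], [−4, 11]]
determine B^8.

tr B = 2 and det B = −3, so the characteristic polynomial is λ² − (2)λ + (−3) with roots 3 and −1.
Eigenvectors give P = [[−2, −3], [−1, −1]] with P⁻¹ = [[1, −3], [−1, 2]], and B = P·diag(3, −1)·P⁻¹.
Then B^8 = P·diag(6561, 1)·P⁻¹ = [[−13122, −3], [−6561, −1]] · [[1, −3], [−1, 2]] = [[−13119, 39360], [−6560, 19681]].

[[−13119, 39360], [−6560, 19681]]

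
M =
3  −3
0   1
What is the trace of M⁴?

M² = [[9, −12], [0, 1]]
M³ = [[27, −39], [0, 1]]
M⁴ = [[81, −120], [0, 1]]

82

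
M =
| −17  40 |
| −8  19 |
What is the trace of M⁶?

tr M = 2 and det M = −3, so the characteristic polynomial is λ² − (2)λ + (−3) with roots 3 and −1.
Eigenvectors give P = [[−2, −5], [−1, −2]] with P⁻¹ = [[2, −5], [−1, 2]], and M = P·diag(3, −1)·P⁻¹.
Then M⁶ = P·diag(729, 1)·P⁻¹ = [[−1458, −5], [−729, −2]] · [[2, −5], [−1, 2]] = [[−2911, 7280], [−1456, 3641]].

730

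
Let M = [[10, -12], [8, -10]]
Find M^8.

tr M = 0 and det M = -4, so the characteristic polynomial is λ² − (0)λ + (-4) with roots 2 and -2.
Eigenvectors give P = [[-3, 1], [-2, 1]] with P⁻¹ = [[-1, 1], [-2, 3]], and M = P·diag(2, -2)·P⁻¹.
Then M^8 = P·diag(256, 256)·P⁻¹ = [[-768, 256], [-512, 256]] · [[-1, 1], [-2, 3]] = [[256, 0], [0, 256]].

[[256, 0], [0, 256]]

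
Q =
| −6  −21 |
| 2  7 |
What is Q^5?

Q² = Q (a projection; rank 1, trace 1), so Q^5 = Q.

[[−6, −21], [2, 7]]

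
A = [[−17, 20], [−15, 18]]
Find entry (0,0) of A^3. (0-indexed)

−113

tr A = 1 and det A = −6, so the characteristic polynomial is λ² − (1)λ + (−6) with roots −2 and 3.
Eigenvectors give P = [[4, 1], [3, 1]] with P⁻¹ = [[1, −1], [−3, 4]], and A = P·diag(−2, 3)·P⁻¹.
Then A^3 = P·diag(−8, 27)·P⁻¹ = [[−32, 27], [−24, 27]] · [[1, −1], [−3, 4]] = [[−113, 140], [−105, 132]].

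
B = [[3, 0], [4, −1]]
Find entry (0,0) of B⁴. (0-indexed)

81

tr B = 2 and det B = −3, so the characteristic polynomial is λ² − (2)λ + (−3) with roots −1 and 3.
Eigenvectors give P = [[0, 1], [−1, 1]] with P⁻¹ = [[1, −1], [1, 0]], and B = P·diag(−1, 3)·P⁻¹.
Then B⁴ = P·diag(1, 81)·P⁻¹ = [[0, 81], [−1, 81]] · [[1, −1], [1, 0]] = [[81, 0], [80, 1]].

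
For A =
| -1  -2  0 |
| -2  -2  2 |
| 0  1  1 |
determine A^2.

[[5, 6, -4], [6, 10, -2], [-2, -1, 3]]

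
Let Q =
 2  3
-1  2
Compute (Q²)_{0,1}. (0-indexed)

12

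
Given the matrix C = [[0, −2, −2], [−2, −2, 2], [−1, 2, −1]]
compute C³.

[[2, −16, −10], [−22, −32, 22], [1, 28, −9]]

C² = [[6, 0, −2], [2, 12, −2], [−3, −4, 7]]
C³ = [[2, −16, −10], [−22, −32, 22], [1, 28, −9]]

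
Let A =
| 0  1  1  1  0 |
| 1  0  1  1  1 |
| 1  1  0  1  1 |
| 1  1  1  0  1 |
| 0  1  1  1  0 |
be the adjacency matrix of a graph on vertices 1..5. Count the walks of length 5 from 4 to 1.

124

The number of length-5 walks from vertex 4 to vertex 1 is entry (4,1) of A⁵, where A is the adjacency matrix.
A² = [[3, 2, 2, 2, 3], [2, 4, 3, 3, 2], [2, 3, 4, 3, 2], [2, 3, 3, 4, 2], [3, 2, 2, 2, 3]]
A³ = [[6, 10, 10, 10, 6], [10, 10, 11, 11, 10], [10, 11, 10, 11, 10], [10, 11, 11, 10, 10], [6, 10, 10, 10, 6]]
A⁴ = [[30, 32, 32, 32, 30], [32, 42, 41, 41, 32], [32, 41, 42, 41, 32], [32, 41, 41, 42, 32], [30, 32, 32, 32, 30]]
A⁵ = [[96, 124, 124, 124, 96], [124, 146, 147, 147, 124], [124, 147, 146, 147, 124], [124, 147, 147, 146, 124], [96, 124, 124, 124, 96]]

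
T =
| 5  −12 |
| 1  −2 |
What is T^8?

[[1021, −3060], [255, −764]]

tr T = 3 and det T = 2, so the characteristic polynomial is λ² − (3)λ + (2) with roots 2 and 1.
Eigenvectors give P = [[4, −3], [1, −1]] with P⁻¹ = [[1, −3], [1, −4]], and T = P·diag(2, 1)·P⁻¹.
Then T^8 = P·diag(256, 1)·P⁻¹ = [[1024, −3], [256, −1]] · [[1, −3], [1, −4]] = [[1021, −3060], [255, −764]].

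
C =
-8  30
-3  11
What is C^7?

tr C = 3 and det C = 2, so the characteristic polynomial is λ² − (3)λ + (2) with roots 1 and 2.
Eigenvectors give P = [[10, 3], [3, 1]] with P⁻¹ = [[1, -3], [-3, 10]], and C = P·diag(1, 2)·P⁻¹.
Then C^7 = P·diag(1, 128)·P⁻¹ = [[10, 384], [3, 128]] · [[1, -3], [-3, 10]] = [[-1142, 3810], [-381, 1271]].

[[-1142, 3810], [-381, 1271]]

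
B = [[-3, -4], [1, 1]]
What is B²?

[[5, 8], [-2, -3]]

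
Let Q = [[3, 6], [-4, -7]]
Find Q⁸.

tr Q = -4 and det Q = 3, so the characteristic polynomial is λ² − (-4)λ + (3) with roots -1 and -3.
Eigenvectors give P = [[-3, -1], [2, 1]] with P⁻¹ = [[-1, -1], [2, 3]], and Q = P·diag(-1, -3)·P⁻¹.
Then Q⁸ = P·diag(1, 6561)·P⁻¹ = [[-3, -6561], [2, 6561]] · [[-1, -1], [2, 3]] = [[-13119, -19680], [13120, 19681]].

[[-13119, -19680], [13120, 19681]]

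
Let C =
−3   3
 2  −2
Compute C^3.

C^2 = [[15, −15], [−10, 10]]
C^3 = [[−75, 75], [50, −50]]

[[−75, 75], [50, −50]]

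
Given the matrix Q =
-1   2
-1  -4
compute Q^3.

Q^2 = [[-1, -10], [5, 14]]
Q^3 = [[11, 38], [-19, -46]]

[[11, 38], [-19, -46]]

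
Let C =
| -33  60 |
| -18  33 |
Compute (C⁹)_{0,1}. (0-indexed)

393660

tr C = 0 and det C = -9, so the characteristic polynomial is λ² − (0)λ + (-9) with roots -3 and 3.
Eigenvectors give P = [[-2, 5], [-1, 3]] with P⁻¹ = [[-3, 5], [-1, 2]], and C = P·diag(-3, 3)·P⁻¹.
Then C⁹ = P·diag(-19683, 19683)·P⁻¹ = [[39366, 98415], [19683, 59049]] · [[-3, 5], [-1, 2]] = [[-216513, 393660], [-118098, 216513]].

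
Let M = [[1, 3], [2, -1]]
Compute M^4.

[[49, 0], [0, 49]]

M^2 = [[7, 0], [0, 7]]
M^3 = [[7, 21], [14, -7]]
M^4 = [[49, 0], [0, 49]]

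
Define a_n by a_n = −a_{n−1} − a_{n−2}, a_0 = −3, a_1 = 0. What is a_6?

With companion matrix T = [[−1, −1], [1, 0]], [a_n, a_{n−1}]ᵀ = T·[a_{n−1}, a_{n−2}]ᵀ, so [a_6, a_5]ᵀ = T⁵·[a_1, a_0]ᵀ.
T⁵ = [[0, 1], [−1, −1]], giving [a_6, a_5]ᵀ = [[−3], [3]].

−3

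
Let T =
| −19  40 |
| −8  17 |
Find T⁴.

[[401, −800], [160, −319]]

tr T = −2 and det T = −3, so the characteristic polynomial is λ² − (−2)λ + (−3) with roots 1 and −3.
Eigenvectors give P = [[2, 5], [1, 2]] with P⁻¹ = [[−2, 5], [1, −2]], and T = P·diag(1, −3)·P⁻¹.
Then T⁴ = P·diag(1, 81)·P⁻¹ = [[2, 405], [1, 162]] · [[−2, 5], [1, −2]] = [[401, −800], [160, −319]].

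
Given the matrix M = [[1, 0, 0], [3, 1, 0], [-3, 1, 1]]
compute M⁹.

[[1, 0, 0], [27, 1, 0], [81, 9, 1]]

M = I + N where N = [[0, 0, 0], [3, 0, 0], [-3, 1, 0]] is strictly lower-triangular, so N³ = 0.
(I + N)⁹ = I + 9·N + 36·N² = [[1, 0, 0], [27, 1, 0], [81, 9, 1]].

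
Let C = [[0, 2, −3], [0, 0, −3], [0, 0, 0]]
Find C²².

[[0, 0, 0], [0, 0, 0], [0, 0, 0]]

C is strictly triangular, hence nilpotent: C³ = 0, so C²² = 0.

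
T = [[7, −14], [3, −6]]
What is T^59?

[[7, −14], [3, −6]]

T² = T (a projection; rank 1, trace 1), so T^59 = T.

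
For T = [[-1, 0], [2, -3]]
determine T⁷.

[[-1, 0], [2186, -2187]]

tr T = -4 and det T = 3, so the characteristic polynomial is λ² − (-4)λ + (3) with roots -3 and -1.
Eigenvectors give P = [[0, 1], [-1, 1]] with P⁻¹ = [[1, -1], [1, 0]], and T = P·diag(-3, -1)·P⁻¹.
Then T⁷ = P·diag(-2187, -1)·P⁻¹ = [[0, -1], [2187, -1]] · [[1, -1], [1, 0]] = [[-1, 0], [2186, -2187]].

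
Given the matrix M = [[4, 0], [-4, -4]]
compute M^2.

[[16, 0], [0, 16]]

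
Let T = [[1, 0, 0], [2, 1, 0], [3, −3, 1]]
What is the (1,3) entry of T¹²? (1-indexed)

T = I + N where N = [[0, 0, 0], [2, 0, 0], [3, −3, 0]] is strictly lower-triangular, so N³ = 0.
(I + N)¹² = I + 12·N + 66·N² = [[1, 0, 0], [24, 1, 0], [−360, −36, 1]].

0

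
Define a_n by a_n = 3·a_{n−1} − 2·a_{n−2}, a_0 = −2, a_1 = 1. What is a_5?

91

With companion matrix A = [[3, −2], [1, 0]], [a_n, a_{n−1}]ᵀ = A·[a_{n−1}, a_{n−2}]ᵀ, so [a_5, a_4]ᵀ = A⁴·[a_1, a_0]ᵀ.
A⁴ = [[31, −30], [15, −14]], giving [a_5, a_4]ᵀ = [[91], [43]].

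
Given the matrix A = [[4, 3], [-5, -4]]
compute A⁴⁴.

A² = I (check: tr A = 0 and det A = -1), so A⁴⁴ = I since 44 is even.

[[1, 0], [0, 1]]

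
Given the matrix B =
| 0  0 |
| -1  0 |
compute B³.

B is strictly triangular, hence nilpotent: B² = 0, so B³ = 0.

[[0, 0], [0, 0]]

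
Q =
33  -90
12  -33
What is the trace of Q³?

tr Q = 0 and det Q = -9, so the characteristic polynomial is λ² − (0)λ + (-9) with roots 3 and -3.
Eigenvectors give P = [[3, -5], [1, -2]] with P⁻¹ = [[2, -5], [1, -3]], and Q = P·diag(3, -3)·P⁻¹.
Then Q³ = P·diag(27, -27)·P⁻¹ = [[81, 135], [27, 54]] · [[2, -5], [1, -3]] = [[297, -810], [108, -297]].

0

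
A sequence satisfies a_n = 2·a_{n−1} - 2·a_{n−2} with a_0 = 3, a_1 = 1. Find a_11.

-160

With companion matrix C = [[2, -2], [1, 0]], [a_n, a_{n−1}]ᵀ = C·[a_{n−1}, a_{n−2}]ᵀ, so [a_11, a_10]ᵀ = C^10·[a_1, a_0]ᵀ.
C^10 = [[32, -64], [32, -32]], giving [a_11, a_10]ᵀ = [[-160], [-64]].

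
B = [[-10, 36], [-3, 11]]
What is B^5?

tr B = 1 and det B = -2, so the characteristic polynomial is λ² − (1)λ + (-2) with roots -1 and 2.
Eigenvectors give P = [[-4, -3], [-1, -1]] with P⁻¹ = [[-1, 3], [1, -4]], and B = P·diag(-1, 2)·P⁻¹.
Then B^5 = P·diag(-1, 32)·P⁻¹ = [[4, -96], [1, -32]] · [[-1, 3], [1, -4]] = [[-100, 396], [-33, 131]].

[[-100, 396], [-33, 131]]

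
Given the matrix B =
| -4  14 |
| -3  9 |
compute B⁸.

tr B = 5 and det B = 6, so the characteristic polynomial is λ² − (5)λ + (6) with roots 2 and 3.
Eigenvectors give P = [[-7, -2], [-3, -1]] with P⁻¹ = [[-1, 2], [3, -7]], and B = P·diag(2, 3)·P⁻¹.
Then B⁸ = P·diag(256, 6561)·P⁻¹ = [[-1792, -13122], [-768, -6561]] · [[-1, 2], [3, -7]] = [[-37574, 88270], [-18915, 44391]].

[[-37574, 88270], [-18915, 44391]]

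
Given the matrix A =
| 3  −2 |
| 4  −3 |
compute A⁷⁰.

A² = I (check: tr A = 0 and det A = −1), so A⁷⁰ = I since 70 is even.

[[1, 0], [0, 1]]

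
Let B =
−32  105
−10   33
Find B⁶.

[[−3926, 13965], [−1330, 4719]]

tr B = 1 and det B = −6, so the characteristic polynomial is λ² − (1)λ + (−6) with roots −2 and 3.
Eigenvectors give P = [[7, 3], [2, 1]] with P⁻¹ = [[1, −3], [−2, 7]], and B = P·diag(−2, 3)·P⁻¹.
Then B⁶ = P·diag(64, 729)·P⁻¹ = [[448, 2187], [128, 729]] · [[1, −3], [−2, 7]] = [[−3926, 13965], [−1330, 4719]].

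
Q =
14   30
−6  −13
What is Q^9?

[[2564, 5130], [−1026, −2053]]

tr Q = 1 and det Q = −2, so the characteristic polynomial is λ² − (1)λ + (−2) with roots −1 and 2.
Eigenvectors give P = [[−2, −5], [1, 2]] with P⁻¹ = [[2, 5], [−1, −2]], and Q = P·diag(−1, 2)·P⁻¹.
Then Q^9 = P·diag(−1, 512)·P⁻¹ = [[2, −2560], [−1, 1024]] · [[2, 5], [−1, −2]] = [[2564, 5130], [−1026, −2053]].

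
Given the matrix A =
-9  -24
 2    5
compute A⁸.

[[26241, 78720], [-6560, -19679]]

tr A = -4 and det A = 3, so the characteristic polynomial is λ² − (-4)λ + (3) with roots -1 and -3.
Eigenvectors give P = [[-3, 4], [1, -1]] with P⁻¹ = [[1, 4], [1, 3]], and A = P·diag(-1, -3)·P⁻¹.
Then A⁸ = P·diag(1, 6561)·P⁻¹ = [[-3, 26244], [1, -6561]] · [[1, 4], [1, 3]] = [[26241, 78720], [-6560, -19679]].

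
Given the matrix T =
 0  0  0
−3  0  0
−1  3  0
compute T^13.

[[0, 0, 0], [0, 0, 0], [0, 0, 0]]

T is strictly triangular, hence nilpotent: T^3 = 0, so T^13 = 0.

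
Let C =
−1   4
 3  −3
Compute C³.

[[−61, 100], [75, −111]]

C² = [[13, −16], [−12, 21]]
C³ = [[−61, 100], [75, −111]]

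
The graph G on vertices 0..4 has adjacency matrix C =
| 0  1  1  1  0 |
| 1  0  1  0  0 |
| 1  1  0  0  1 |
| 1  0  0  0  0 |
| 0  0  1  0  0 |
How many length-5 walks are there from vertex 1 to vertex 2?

The number of length-5 walks from vertex 1 to vertex 2 is entry (1,2) of C^5, where C is the adjacency matrix.
C^2 = [[3, 1, 1, 0, 1], [1, 2, 1, 1, 1], [1, 1, 3, 1, 0], [0, 1, 1, 1, 0], [1, 1, 0, 0, 1]]
C^3 = [[2, 4, 5, 3, 1], [4, 2, 4, 1, 1], [5, 4, 2, 1, 3], [3, 1, 1, 0, 1], [1, 1, 3, 1, 0]]
C^4 = [[12, 7, 7, 2, 5], [7, 8, 7, 4, 4], [7, 7, 12, 5, 2], [2, 4, 5, 3, 1], [5, 4, 2, 1, 3]]
C^5 = [[16, 19, 24, 12, 7], [19, 14, 19, 7, 7], [24, 19, 16, 7, 12], [12, 7, 7, 2, 5], [7, 7, 12, 5, 2]]

19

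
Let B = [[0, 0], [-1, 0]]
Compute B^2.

[[0, 0], [0, 0]]

B is strictly triangular, hence nilpotent: B^2 = 0, so B^2 = 0.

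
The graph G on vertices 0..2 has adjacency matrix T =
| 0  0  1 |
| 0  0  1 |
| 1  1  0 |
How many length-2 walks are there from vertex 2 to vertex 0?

The number of length-2 walks from vertex 2 to vertex 0 is entry (2,0) of T², where T is the adjacency matrix.
T² = [[1, 1, 0], [1, 1, 0], [0, 0, 2]]

0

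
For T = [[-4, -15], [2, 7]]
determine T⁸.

[[-1274, -3825], [510, 1531]]

tr T = 3 and det T = 2, so the characteristic polynomial is λ² − (3)λ + (2) with roots 2 and 1.
Eigenvectors give P = [[-5, -3], [2, 1]] with P⁻¹ = [[1, 3], [-2, -5]], and T = P·diag(2, 1)·P⁻¹.
Then T⁸ = P·diag(256, 1)·P⁻¹ = [[-1280, -3], [512, 1]] · [[1, 3], [-2, -5]] = [[-1274, -3825], [510, 1531]].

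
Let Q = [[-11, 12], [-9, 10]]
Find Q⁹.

tr Q = -1 and det Q = -2, so the characteristic polynomial is λ² − (-1)λ + (-2) with roots -2 and 1.
Eigenvectors give P = [[-4, 1], [-3, 1]] with P⁻¹ = [[-1, 1], [-3, 4]], and Q = P·diag(-2, 1)·P⁻¹.
Then Q⁹ = P·diag(-512, 1)·P⁻¹ = [[2048, 1], [1536, 1]] · [[-1, 1], [-3, 4]] = [[-2051, 2052], [-1539, 1540]].

[[-2051, 2052], [-1539, 1540]]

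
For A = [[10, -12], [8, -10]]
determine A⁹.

[[2560, -3072], [2048, -2560]]

tr A = 0 and det A = -4, so the characteristic polynomial is λ² − (0)λ + (-4) with roots -2 and 2.
Eigenvectors give P = [[1, 3], [1, 2]] with P⁻¹ = [[-2, 3], [1, -1]], and A = P·diag(-2, 2)·P⁻¹.
Then A⁹ = P·diag(-512, 512)·P⁻¹ = [[-512, 1536], [-512, 1024]] · [[-2, 3], [1, -1]] = [[2560, -3072], [2048, -2560]].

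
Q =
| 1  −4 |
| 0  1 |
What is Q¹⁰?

Q = I + N where N = [[0, −4], [0, 0]] is strictly upper-triangular, so N² = 0.
(I + N)¹⁰ = I + 10·N = [[1, −40], [0, 1]].

[[1, −40], [0, 1]]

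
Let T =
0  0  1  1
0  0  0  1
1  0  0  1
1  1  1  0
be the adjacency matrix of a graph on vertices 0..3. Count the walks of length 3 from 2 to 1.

The number of length-3 walks from vertex 2 to vertex 1 is entry (2,1) of T³, where T is the adjacency matrix.
T² = [[2, 1, 1, 1], [1, 1, 1, 0], [1, 1, 2, 1], [1, 0, 1, 3]]
T³ = [[2, 1, 3, 4], [1, 0, 1, 3], [3, 1, 2, 4], [4, 3, 4, 2]]

1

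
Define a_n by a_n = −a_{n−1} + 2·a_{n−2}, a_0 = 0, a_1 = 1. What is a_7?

43

With companion matrix A = [[−1, 2], [1, 0]], [a_n, a_{n−1}]ᵀ = A·[a_{n−1}, a_{n−2}]ᵀ, so [a_7, a_6]ᵀ = A^6·[a_1, a_0]ᵀ.
A^6 = [[43, −42], [−21, 22]], giving [a_7, a_6]ᵀ = [[43], [−21]].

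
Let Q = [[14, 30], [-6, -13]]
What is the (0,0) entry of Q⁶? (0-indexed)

tr Q = 1 and det Q = -2, so the characteristic polynomial is λ² − (1)λ + (-2) with roots -1 and 2.
Eigenvectors give P = [[-2, 5], [1, -2]] with P⁻¹ = [[2, 5], [1, 2]], and Q = P·diag(-1, 2)·P⁻¹.
Then Q⁶ = P·diag(1, 64)·P⁻¹ = [[-2, 320], [1, -128]] · [[2, 5], [1, 2]] = [[316, 630], [-126, -251]].

316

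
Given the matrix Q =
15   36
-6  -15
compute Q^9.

tr Q = 0 and det Q = -9, so the characteristic polynomial is λ² − (0)λ + (-9) with roots -3 and 3.
Eigenvectors give P = [[-2, 3], [1, -1]] with P⁻¹ = [[1, 3], [1, 2]], and Q = P·diag(-3, 3)·P⁻¹.
Then Q^9 = P·diag(-19683, 19683)·P⁻¹ = [[39366, 59049], [-19683, -19683]] · [[1, 3], [1, 2]] = [[98415, 236196], [-39366, -98415]].

[[98415, 236196], [-39366, -98415]]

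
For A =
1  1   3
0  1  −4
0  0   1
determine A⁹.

A = I + N where N = [[0, 1, 3], [0, 0, −4], [0, 0, 0]] is strictly upper-triangular, so N³ = 0.
(I + N)⁹ = I + 9·N + 36·N² = [[1, 9, −117], [0, 1, −36], [0, 0, 1]].

[[1, 9, −117], [0, 1, −36], [0, 0, 1]]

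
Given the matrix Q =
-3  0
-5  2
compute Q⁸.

[[6561, 0], [6305, 256]]

tr Q = -1 and det Q = -6, so the characteristic polynomial is λ² − (-1)λ + (-6) with roots -3 and 2.
Eigenvectors give P = [[1, 0], [1, -1]] with P⁻¹ = [[1, 0], [1, -1]], and Q = P·diag(-3, 2)·P⁻¹.
Then Q⁸ = P·diag(6561, 256)·P⁻¹ = [[6561, 0], [6561, -256]] · [[1, 0], [1, -1]] = [[6561, 0], [6305, 256]].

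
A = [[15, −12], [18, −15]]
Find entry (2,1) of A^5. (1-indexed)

1458

tr A = 0 and det A = −9, so the characteristic polynomial is λ² − (0)λ + (−9) with roots −3 and 3.
Eigenvectors give P = [[2, 1], [3, 1]] with P⁻¹ = [[−1, 1], [3, −2]], and A = P·diag(−3, 3)·P⁻¹.
Then A^5 = P·diag(−243, 243)·P⁻¹ = [[−486, 243], [−729, 243]] · [[−1, 1], [3, −2]] = [[1215, −972], [1458, −1215]].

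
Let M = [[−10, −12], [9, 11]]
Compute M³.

tr M = 1 and det M = −2, so the characteristic polynomial is λ² − (1)λ + (−2) with roots −1 and 2.
Eigenvectors give P = [[4, −1], [−3, 1]] with P⁻¹ = [[1, 1], [3, 4]], and M = P·diag(−1, 2)·P⁻¹.
Then M³ = P·diag(−1, 8)·P⁻¹ = [[−4, −8], [3, 8]] · [[1, 1], [3, 4]] = [[−28, −36], [27, 35]].

[[−28, −36], [27, 35]]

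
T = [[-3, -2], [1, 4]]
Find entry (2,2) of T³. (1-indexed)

T² = [[7, -2], [1, 14]]
T³ = [[-23, -22], [11, 54]]

54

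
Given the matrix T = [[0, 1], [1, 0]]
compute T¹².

[[1, 0], [0, 1]]

T² = I (check: tr T = 0 and det T = -1), so T¹² = I since 12 is even.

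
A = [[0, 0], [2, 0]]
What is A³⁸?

A is strictly triangular, hence nilpotent: A² = 0, so A³⁸ = 0.

[[0, 0], [0, 0]]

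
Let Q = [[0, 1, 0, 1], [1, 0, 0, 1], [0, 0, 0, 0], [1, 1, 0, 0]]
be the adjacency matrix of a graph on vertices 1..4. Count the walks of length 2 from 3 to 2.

0

The number of length-2 walks from vertex 3 to vertex 2 is entry (3,2) of Q², where Q is the adjacency matrix.
Q² = [[2, 1, 0, 1], [1, 2, 0, 1], [0, 0, 0, 0], [1, 1, 0, 2]]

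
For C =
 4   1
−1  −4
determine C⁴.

[[225, 0], [0, 225]]

C² = [[15, 0], [0, 15]]
C³ = [[60, 15], [−15, −60]]
C⁴ = [[225, 0], [0, 225]]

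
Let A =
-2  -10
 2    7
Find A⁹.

tr A = 5 and det A = 6, so the characteristic polynomial is λ² − (5)λ + (6) with roots 2 and 3.
Eigenvectors give P = [[5, -2], [-2, 1]] with P⁻¹ = [[1, 2], [2, 5]], and A = P·diag(2, 3)·P⁻¹.
Then A⁹ = P·diag(512, 19683)·P⁻¹ = [[2560, -39366], [-1024, 19683]] · [[1, 2], [2, 5]] = [[-76172, -191710], [38342, 96367]].

[[-76172, -191710], [38342, 96367]]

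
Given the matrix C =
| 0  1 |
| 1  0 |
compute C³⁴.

C² = I (check: tr C = 0 and det C = −1), so C³⁴ = I since 34 is even.

[[1, 0], [0, 1]]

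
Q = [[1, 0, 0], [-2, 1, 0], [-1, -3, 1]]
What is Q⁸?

[[1, 0, 0], [-16, 1, 0], [160, -24, 1]]

Q = I + N where N = [[0, 0, 0], [-2, 0, 0], [-1, -3, 0]] is strictly lower-triangular, so N³ = 0.
(I + N)⁸ = I + 8·N + 28·N² = [[1, 0, 0], [-16, 1, 0], [160, -24, 1]].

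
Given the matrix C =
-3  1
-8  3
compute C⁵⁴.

[[1, 0], [0, 1]]

C² = I (check: tr C = 0 and det C = -1), so C⁵⁴ = I since 54 is even.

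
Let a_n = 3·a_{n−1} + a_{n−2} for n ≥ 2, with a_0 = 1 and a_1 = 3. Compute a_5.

With companion matrix C = [[3, 1], [1, 0]], [a_n, a_{n−1}]ᵀ = C·[a_{n−1}, a_{n−2}]ᵀ, so [a_5, a_4]ᵀ = C⁴·[a_1, a_0]ᵀ.
C⁴ = [[109, 33], [33, 10]], giving [a_5, a_4]ᵀ = [[360], [109]].

360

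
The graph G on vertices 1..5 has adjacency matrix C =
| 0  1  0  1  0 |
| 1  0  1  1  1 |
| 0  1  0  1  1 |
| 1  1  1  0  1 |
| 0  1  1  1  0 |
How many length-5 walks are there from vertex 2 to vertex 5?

The number of length-5 walks from vertex 2 to vertex 5 is entry (2,5) of C⁵, where C is the adjacency matrix.
C² = [[2, 1, 2, 1, 2], [1, 4, 2, 3, 2], [2, 2, 3, 2, 2], [1, 3, 2, 4, 2], [2, 2, 2, 2, 3]]
C³ = [[2, 7, 4, 7, 4], [7, 8, 9, 9, 9], [4, 9, 6, 9, 7], [7, 9, 9, 8, 9], [4, 9, 7, 9, 6]]
C⁴ = [[14, 17, 18, 17, 18], [17, 34, 26, 33, 26], [18, 26, 25, 26, 24], [17, 33, 26, 34, 26], [18, 26, 24, 26, 25]]
C⁵ = [[34, 67, 52, 67, 52], [67, 102, 93, 103, 93], [52, 93, 76, 93, 77], [67, 103, 93, 102, 93], [52, 93, 77, 93, 76]]

93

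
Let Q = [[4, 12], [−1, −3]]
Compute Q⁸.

Q² = Q (a projection; rank 1, trace 1), so Q⁸ = Q.

[[4, 12], [−1, −3]]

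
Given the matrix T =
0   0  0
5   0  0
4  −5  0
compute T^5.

T is strictly triangular, hence nilpotent: T^3 = 0, so T^5 = 0.

[[0, 0, 0], [0, 0, 0], [0, 0, 0]]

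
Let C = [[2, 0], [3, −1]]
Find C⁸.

[[256, 0], [255, 1]]

tr C = 1 and det C = −2, so the characteristic polynomial is λ² − (1)λ + (−2) with roots −1 and 2.
Eigenvectors give P = [[0, −1], [1, −1]] with P⁻¹ = [[−1, 1], [−1, 0]], and C = P·diag(−1, 2)·P⁻¹.
Then C⁸ = P·diag(1, 256)·P⁻¹ = [[0, −256], [1, −256]] · [[−1, 1], [−1, 0]] = [[256, 0], [255, 1]].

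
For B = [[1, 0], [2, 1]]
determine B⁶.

B = I + N where N = [[0, 0], [2, 0]] is strictly lower-triangular, so N² = 0.
(I + N)⁶ = I + 6·N = [[1, 0], [12, 1]].

[[1, 0], [12, 1]]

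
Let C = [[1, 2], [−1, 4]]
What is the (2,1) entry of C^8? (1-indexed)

−6305

tr C = 5 and det C = 6, so the characteristic polynomial is λ² − (5)λ + (6) with roots 3 and 2.
Eigenvectors give P = [[−1, −2], [−1, −1]] with P⁻¹ = [[1, −2], [−1, 1]], and C = P·diag(3, 2)·P⁻¹.
Then C^8 = P·diag(6561, 256)·P⁻¹ = [[−6561, −512], [−6561, −256]] · [[1, −2], [−1, 1]] = [[−6049, 12610], [−6305, 12866]].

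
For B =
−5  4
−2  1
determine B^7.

[[−4373, 4372], [−2186, 2185]]

tr B = −4 and det B = 3, so the characteristic polynomial is λ² − (−4)λ + (3) with roots −1 and −3.
Eigenvectors give P = [[1, 2], [1, 1]] with P⁻¹ = [[−1, 2], [1, −1]], and B = P·diag(−1, −3)·P⁻¹.
Then B^7 = P·diag(−1, −2187)·P⁻¹ = [[−1, −4374], [−1, −2187]] · [[−1, 2], [1, −1]] = [[−4373, 4372], [−2186, 2185]].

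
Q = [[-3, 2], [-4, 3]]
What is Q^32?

[[1, 0], [0, 1]]

Q² = I (check: tr Q = 0 and det Q = -1), so Q^32 = I since 32 is even.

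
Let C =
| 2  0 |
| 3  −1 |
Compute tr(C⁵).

31

tr C = 1 and det C = −2, so the characteristic polynomial is λ² − (1)λ + (−2) with roots −1 and 2.
Eigenvectors give P = [[0, −1], [−1, −1]] with P⁻¹ = [[1, −1], [−1, 0]], and C = P·diag(−1, 2)·P⁻¹.
Then C⁵ = P·diag(−1, 32)·P⁻¹ = [[0, −32], [1, −32]] · [[1, −1], [−1, 0]] = [[32, 0], [33, −1]].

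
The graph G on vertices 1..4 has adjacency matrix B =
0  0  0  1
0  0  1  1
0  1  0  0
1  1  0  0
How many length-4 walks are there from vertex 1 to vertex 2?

3

The number of length-4 walks from vertex 1 to vertex 2 is entry (1,2) of B^4, where B is the adjacency matrix.
B^2 = [[1, 1, 0, 0], [1, 2, 0, 0], [0, 0, 1, 1], [0, 0, 1, 2]]
B^3 = [[0, 0, 1, 2], [0, 0, 2, 3], [1, 2, 0, 0], [2, 3, 0, 0]]
B^4 = [[2, 3, 0, 0], [3, 5, 0, 0], [0, 0, 2, 3], [0, 0, 3, 5]]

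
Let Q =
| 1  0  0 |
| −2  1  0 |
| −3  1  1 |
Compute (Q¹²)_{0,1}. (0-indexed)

0

Q = I + N where N = [[0, 0, 0], [−2, 0, 0], [−3, 1, 0]] is strictly lower-triangular, so N³ = 0.
(I + N)¹² = I + 12·N + 66·N² = [[1, 0, 0], [−24, 1, 0], [−168, 12, 1]].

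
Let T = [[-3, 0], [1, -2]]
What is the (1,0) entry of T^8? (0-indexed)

-6305

tr T = -5 and det T = 6, so the characteristic polynomial is λ² − (-5)λ + (6) with roots -3 and -2.
Eigenvectors give P = [[-1, 0], [1, 1]] with P⁻¹ = [[-1, 0], [1, 1]], and T = P·diag(-3, -2)·P⁻¹.
Then T^8 = P·diag(6561, 256)·P⁻¹ = [[-6561, 0], [6561, 256]] · [[-1, 0], [1, 1]] = [[6561, 0], [-6305, 256]].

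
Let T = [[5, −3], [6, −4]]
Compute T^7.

tr T = 1 and det T = −2, so the characteristic polynomial is λ² − (1)λ + (−2) with roots 2 and −1.
Eigenvectors give P = [[1, −1], [1, −2]] with P⁻¹ = [[2, −1], [1, −1]], and T = P·diag(2, −1)·P⁻¹.
Then T^7 = P·diag(128, −1)·P⁻¹ = [[128, 1], [128, 2]] · [[2, −1], [1, −1]] = [[257, −129], [258, −130]].

[[257, −129], [258, −130]]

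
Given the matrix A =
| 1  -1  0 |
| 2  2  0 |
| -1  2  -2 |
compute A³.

[[-7, -5, 0], [10, -2, 0], [3, 5, -8]]

A² = [[-1, -3, 0], [6, 2, 0], [5, 1, 4]]
A³ = [[-7, -5, 0], [10, -2, 0], [3, 5, -8]]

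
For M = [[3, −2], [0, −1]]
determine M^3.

M^2 = [[9, −4], [0, 1]]
M^3 = [[27, −14], [0, −1]]

[[27, −14], [0, −1]]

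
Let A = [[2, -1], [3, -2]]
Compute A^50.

A² = I (check: tr A = 0 and det A = -1), so A^50 = I since 50 is even.

[[1, 0], [0, 1]]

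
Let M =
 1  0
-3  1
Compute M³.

M = I + N where N = [[0, 0], [-3, 0]] is strictly lower-triangular, so N² = 0.
(I + N)³ = I + 3·N = [[1, 0], [-9, 1]].

[[1, 0], [-9, 1]]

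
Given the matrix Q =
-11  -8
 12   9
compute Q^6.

[[2185, 1456], [-2184, -1455]]

tr Q = -2 and det Q = -3, so the characteristic polynomial is λ² − (-2)λ + (-3) with roots 1 and -3.
Eigenvectors give P = [[-2, -1], [3, 1]] with P⁻¹ = [[1, 1], [-3, -2]], and Q = P·diag(1, -3)·P⁻¹.
Then Q^6 = P·diag(1, 729)·P⁻¹ = [[-2, -729], [3, 729]] · [[1, 1], [-3, -2]] = [[2185, 1456], [-2184, -1455]].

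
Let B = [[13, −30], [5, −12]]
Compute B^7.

[[6817, −13890], [2315, −4758]]

tr B = 1 and det B = −6, so the characteristic polynomial is λ² − (1)λ + (−6) with roots −2 and 3.
Eigenvectors give P = [[2, 3], [1, 1]] with P⁻¹ = [[−1, 3], [1, −2]], and B = P·diag(−2, 3)·P⁻¹.
Then B^7 = P·diag(−128, 2187)·P⁻¹ = [[−256, 6561], [−128, 2187]] · [[−1, 3], [1, −2]] = [[6817, −13890], [2315, −4758]].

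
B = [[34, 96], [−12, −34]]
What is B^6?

tr B = 0 and det B = −4, so the characteristic polynomial is λ² − (0)λ + (−4) with roots 2 and −2.
Eigenvectors give P = [[3, −8], [−1, 3]] with P⁻¹ = [[3, 8], [1, 3]], and B = P·diag(2, −2)·P⁻¹.
Then B^6 = P·diag(64, 64)·P⁻¹ = [[192, −512], [−64, 192]] · [[3, 8], [1, 3]] = [[64, 0], [0, 64]].

[[64, 0], [0, 64]]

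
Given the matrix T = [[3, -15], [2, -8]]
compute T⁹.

[[95343, -287565], [38342, -115538]]

tr T = -5 and det T = 6, so the characteristic polynomial is λ² − (-5)λ + (6) with roots -2 and -3.
Eigenvectors give P = [[3, -5], [1, -2]] with P⁻¹ = [[2, -5], [1, -3]], and T = P·diag(-2, -3)·P⁻¹.
Then T⁹ = P·diag(-512, -19683)·P⁻¹ = [[-1536, 98415], [-512, 39366]] · [[2, -5], [1, -3]] = [[95343, -287565], [38342, -115538]].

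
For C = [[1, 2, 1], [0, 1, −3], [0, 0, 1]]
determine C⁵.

[[1, 10, −55], [0, 1, −15], [0, 0, 1]]

C = I + N where N = [[0, 2, 1], [0, 0, −3], [0, 0, 0]] is strictly upper-triangular, so N³ = 0.
(I + N)⁵ = I + 5·N + 10·N² = [[1, 10, −55], [0, 1, −15], [0, 0, 1]].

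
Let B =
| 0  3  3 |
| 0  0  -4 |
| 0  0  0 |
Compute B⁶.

B is strictly triangular, hence nilpotent: B³ = 0, so B⁶ = 0.

[[0, 0, 0], [0, 0, 0], [0, 0, 0]]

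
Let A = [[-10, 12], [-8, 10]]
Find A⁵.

tr A = 0 and det A = -4, so the characteristic polynomial is λ² − (0)λ + (-4) with roots 2 and -2.
Eigenvectors give P = [[-1, -3], [-1, -2]] with P⁻¹ = [[2, -3], [-1, 1]], and A = P·diag(2, -2)·P⁻¹.
Then A⁵ = P·diag(32, -32)·P⁻¹ = [[-32, 96], [-32, 64]] · [[2, -3], [-1, 1]] = [[-160, 192], [-128, 160]].

[[-160, 192], [-128, 160]]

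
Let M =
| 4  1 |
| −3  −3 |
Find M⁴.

M² = [[13, 1], [−3, 6]]
M³ = [[49, 10], [−30, −21]]
M⁴ = [[166, 19], [−57, 33]]

[[166, 19], [−57, 33]]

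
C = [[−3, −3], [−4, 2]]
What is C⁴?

C² = [[21, 3], [4, 16]]
C³ = [[−75, −57], [−76, 20]]
C⁴ = [[453, 111], [148, 268]]

[[453, 111], [148, 268]]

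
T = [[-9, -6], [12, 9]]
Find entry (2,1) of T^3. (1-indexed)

tr T = 0 and det T = -9, so the characteristic polynomial is λ² − (0)λ + (-9) with roots -3 and 3.
Eigenvectors give P = [[-1, 1], [1, -2]] with P⁻¹ = [[-2, -1], [-1, -1]], and T = P·diag(-3, 3)·P⁻¹.
Then T^3 = P·diag(-27, 27)·P⁻¹ = [[27, 27], [-27, -54]] · [[-2, -1], [-1, -1]] = [[-81, -54], [108, 81]].

108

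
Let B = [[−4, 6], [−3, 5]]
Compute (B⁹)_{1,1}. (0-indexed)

1025

tr B = 1 and det B = −2, so the characteristic polynomial is λ² − (1)λ + (−2) with roots −1 and 2.
Eigenvectors give P = [[−2, 1], [−1, 1]] with P⁻¹ = [[−1, 1], [−1, 2]], and B = P·diag(−1, 2)·P⁻¹.
Then B⁹ = P·diag(−1, 512)·P⁻¹ = [[2, 512], [1, 512]] · [[−1, 1], [−1, 2]] = [[−514, 1026], [−513, 1025]].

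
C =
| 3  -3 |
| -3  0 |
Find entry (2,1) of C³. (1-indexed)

-54

C² = [[18, -9], [-9, 9]]
C³ = [[81, -54], [-54, 27]]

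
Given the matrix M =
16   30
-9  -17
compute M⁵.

tr M = -1 and det M = -2, so the characteristic polynomial is λ² − (-1)λ + (-2) with roots -2 and 1.
Eigenvectors give P = [[-5, -2], [3, 1]] with P⁻¹ = [[1, 2], [-3, -5]], and M = P·diag(-2, 1)·P⁻¹.
Then M⁵ = P·diag(-32, 1)·P⁻¹ = [[160, -2], [-96, 1]] · [[1, 2], [-3, -5]] = [[166, 330], [-99, -197]].

[[166, 330], [-99, -197]]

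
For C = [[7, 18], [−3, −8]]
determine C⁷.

tr C = −1 and det C = −2, so the characteristic polynomial is λ² − (−1)λ + (−2) with roots −2 and 1.
Eigenvectors give P = [[−2, −3], [1, 1]] with P⁻¹ = [[1, 3], [−1, −2]], and C = P·diag(−2, 1)·P⁻¹.
Then C⁷ = P·diag(−128, 1)·P⁻¹ = [[256, −3], [−128, 1]] · [[1, 3], [−1, −2]] = [[259, 774], [−129, −386]].

[[259, 774], [−129, −386]]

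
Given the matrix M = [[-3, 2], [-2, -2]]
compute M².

[[5, -10], [10, 0]]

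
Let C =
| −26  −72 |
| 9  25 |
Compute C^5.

tr C = −1 and det C = −2, so the characteristic polynomial is λ² − (−1)λ + (−2) with roots −2 and 1.
Eigenvectors give P = [[−3, −8], [1, 3]] with P⁻¹ = [[−3, −8], [1, 3]], and C = P·diag(−2, 1)·P⁻¹.
Then C^5 = P·diag(−32, 1)·P⁻¹ = [[96, −8], [−32, 3]] · [[−3, −8], [1, 3]] = [[−296, −792], [99, 265]].

[[−296, −792], [99, 265]]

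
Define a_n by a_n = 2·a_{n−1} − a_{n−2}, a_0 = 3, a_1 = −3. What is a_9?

−51

With companion matrix M = [[2, −1], [1, 0]], [a_n, a_{n−1}]ᵀ = M·[a_{n−1}, a_{n−2}]ᵀ, so [a_9, a_8]ᵀ = M^8·[a_1, a_0]ᵀ.
M^8 = [[9, −8], [8, −7]], giving [a_9, a_8]ᵀ = [[−51], [−45]].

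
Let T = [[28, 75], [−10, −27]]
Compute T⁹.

[[120658, 302925], [−40390, −101487]]

tr T = 1 and det T = −6, so the characteristic polynomial is λ² − (1)λ + (−6) with roots 3 and −2.
Eigenvectors give P = [[−3, −5], [1, 2]] with P⁻¹ = [[−2, −5], [1, 3]], and T = P·diag(3, −2)·P⁻¹.
Then T⁹ = P·diag(19683, −512)·P⁻¹ = [[−59049, 2560], [19683, −1024]] · [[−2, −5], [1, 3]] = [[120658, 302925], [−40390, −101487]].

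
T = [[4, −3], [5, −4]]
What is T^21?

T² = I (check: tr T = 0 and det T = −1), so T^21 = T since 21 is odd.

[[4, −3], [5, −4]]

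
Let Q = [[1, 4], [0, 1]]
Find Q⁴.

Q = I + N where N = [[0, 4], [0, 0]] is strictly upper-triangular, so N² = 0.
(I + N)⁴ = I + 4·N = [[1, 16], [0, 1]].

[[1, 16], [0, 1]]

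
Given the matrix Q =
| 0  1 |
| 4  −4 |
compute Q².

[[4, −4], [−16, 20]]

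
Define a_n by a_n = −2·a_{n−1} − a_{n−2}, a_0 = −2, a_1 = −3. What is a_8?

With companion matrix M = [[−2, −1], [1, 0]], [a_n, a_{n−1}]ᵀ = M·[a_{n−1}, a_{n−2}]ᵀ, so [a_8, a_7]ᵀ = M^7·[a_1, a_0]ᵀ.
M^7 = [[−8, −7], [7, 6]], giving [a_8, a_7]ᵀ = [[38], [−33]].

38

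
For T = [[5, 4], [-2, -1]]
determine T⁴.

tr T = 4 and det T = 3, so the characteristic polynomial is λ² − (4)λ + (3) with roots 3 and 1.
Eigenvectors give P = [[2, -1], [-1, 1]] with P⁻¹ = [[1, 1], [1, 2]], and T = P·diag(3, 1)·P⁻¹.
Then T⁴ = P·diag(81, 1)·P⁻¹ = [[162, -1], [-81, 1]] · [[1, 1], [1, 2]] = [[161, 160], [-80, -79]].

[[161, 160], [-80, -79]]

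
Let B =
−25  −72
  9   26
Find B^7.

[[−1033, −3096], [387, 1160]]

tr B = 1 and det B = −2, so the characteristic polynomial is λ² − (1)λ + (−2) with roots −1 and 2.
Eigenvectors give P = [[−3, −8], [1, 3]] with P⁻¹ = [[−3, −8], [1, 3]], and B = P·diag(−1, 2)·P⁻¹.
Then B^7 = P·diag(−1, 128)·P⁻¹ = [[3, −1024], [−1, 384]] · [[−3, −8], [1, 3]] = [[−1033, −3096], [387, 1160]].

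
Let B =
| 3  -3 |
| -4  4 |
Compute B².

[[21, -21], [-28, 28]]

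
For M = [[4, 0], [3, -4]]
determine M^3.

M^2 = [[16, 0], [0, 16]]
M^3 = [[64, 0], [48, -64]]

[[64, 0], [48, -64]]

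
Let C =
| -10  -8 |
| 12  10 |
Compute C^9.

tr C = 0 and det C = -4, so the characteristic polynomial is λ² − (0)λ + (-4) with roots -2 and 2.
Eigenvectors give P = [[-1, 2], [1, -3]] with P⁻¹ = [[-3, -2], [-1, -1]], and C = P·diag(-2, 2)·P⁻¹.
Then C^9 = P·diag(-512, 512)·P⁻¹ = [[512, 1024], [-512, -1536]] · [[-3, -2], [-1, -1]] = [[-2560, -2048], [3072, 2560]].

[[-2560, -2048], [3072, 2560]]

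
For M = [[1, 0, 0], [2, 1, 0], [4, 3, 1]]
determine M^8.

[[1, 0, 0], [16, 1, 0], [200, 24, 1]]

M = I + N where N = [[0, 0, 0], [2, 0, 0], [4, 3, 0]] is strictly lower-triangular, so N^3 = 0.
(I + N)^8 = I + 8·N + 28·N^2 = [[1, 0, 0], [16, 1, 0], [200, 24, 1]].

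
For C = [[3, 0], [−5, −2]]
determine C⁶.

[[729, 0], [−665, 64]]

tr C = 1 and det C = −6, so the characteristic polynomial is λ² − (1)λ + (−6) with roots 3 and −2.
Eigenvectors give P = [[−1, 0], [1, −1]] with P⁻¹ = [[−1, 0], [−1, −1]], and C = P·diag(3, −2)·P⁻¹.
Then C⁶ = P·diag(729, 64)·P⁻¹ = [[−729, 0], [729, −64]] · [[−1, 0], [−1, −1]] = [[729, 0], [−665, 64]].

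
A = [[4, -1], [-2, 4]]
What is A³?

A² = [[18, -8], [-16, 18]]
A³ = [[88, -50], [-100, 88]]

[[88, -50], [-100, 88]]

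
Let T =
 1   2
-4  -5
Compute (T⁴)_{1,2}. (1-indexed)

tr T = -4 and det T = 3, so the characteristic polynomial is λ² − (-4)λ + (3) with roots -1 and -3.
Eigenvectors give P = [[-1, -1], [1, 2]] with P⁻¹ = [[-2, -1], [1, 1]], and T = P·diag(-1, -3)·P⁻¹.
Then T⁴ = P·diag(1, 81)·P⁻¹ = [[-1, -81], [1, 162]] · [[-2, -1], [1, 1]] = [[-79, -80], [160, 161]].

-80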